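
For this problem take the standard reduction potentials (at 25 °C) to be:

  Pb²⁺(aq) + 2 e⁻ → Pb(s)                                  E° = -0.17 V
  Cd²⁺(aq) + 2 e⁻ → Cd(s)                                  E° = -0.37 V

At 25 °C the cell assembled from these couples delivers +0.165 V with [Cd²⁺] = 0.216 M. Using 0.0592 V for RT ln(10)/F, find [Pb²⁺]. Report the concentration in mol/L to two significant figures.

Pb²⁺/Pb is the cathode, Cd²⁺/Cd the anode: E°cell = +0.20 V, n = 2.
Overall reaction: Pb²⁺(aq) + Cd(s) → Pb(s) + Cd²⁺(aq); Q = [Cd²⁺]^1/[Pb²⁺]^1.
From E = E° − (0.0592/n) log Q: log Q = (E° − E)·n/0.0592 = (+0.20 − (+0.165))·2/0.0592 = 1.1824.
So 1·log[Pb²⁺] = 1·log(0.216) − log Q = -0.6655 − (1.1824) = -1.8479; [Pb²⁺] = 10^(-1.8479) ≈ 0.014 M.

0.014 M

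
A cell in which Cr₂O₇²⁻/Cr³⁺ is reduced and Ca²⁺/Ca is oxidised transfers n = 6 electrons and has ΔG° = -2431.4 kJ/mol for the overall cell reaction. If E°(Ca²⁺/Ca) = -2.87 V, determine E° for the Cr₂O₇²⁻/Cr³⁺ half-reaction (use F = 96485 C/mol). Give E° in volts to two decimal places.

E°cell = −ΔG°/(nF) = −(-2431.4×10³)/((6)(96485)) = +4.200 V.
Since Cr₂O₇²⁻/Cr³⁺ is the cathode and Ca²⁺/Ca the anode, E°cell = E°(Cr₂O₇²⁻/Cr³⁺) − E°(Ca²⁺/Ca).
So E°(Cr₂O₇²⁻/Cr³⁺) = E°cell + E°(Ca²⁺/Ca) = +4.200 + (-2.87) = +1.33 V.

+1.33 V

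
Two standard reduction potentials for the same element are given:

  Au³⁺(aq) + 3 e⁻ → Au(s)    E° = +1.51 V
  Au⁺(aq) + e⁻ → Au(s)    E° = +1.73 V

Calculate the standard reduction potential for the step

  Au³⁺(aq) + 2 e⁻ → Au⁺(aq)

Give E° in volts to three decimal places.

Sequential free energies add, so n₃E°₃ = n₁E°₁ + n₂E°₂.
With n₃ = 3, and the known step contributing 1×(+1.73) V, the unknown satisfies 2·E° = 3×(+1.51) − 1×(+1.73) = +2.800.
E° = +2.800 / 2 = +1.400 V.

+1.400 V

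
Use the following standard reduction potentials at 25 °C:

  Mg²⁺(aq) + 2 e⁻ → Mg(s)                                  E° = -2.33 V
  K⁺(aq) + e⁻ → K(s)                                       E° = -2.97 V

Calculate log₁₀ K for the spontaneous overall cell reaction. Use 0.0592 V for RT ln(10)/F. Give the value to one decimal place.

Cathode: Mg²⁺/Mg; anode: K⁺/K. E°cell = +0.64 V, n = 2.
log K = nE°cell / 0.0592 = (2)(+0.64) / 0.0592 = 21.6.

21.6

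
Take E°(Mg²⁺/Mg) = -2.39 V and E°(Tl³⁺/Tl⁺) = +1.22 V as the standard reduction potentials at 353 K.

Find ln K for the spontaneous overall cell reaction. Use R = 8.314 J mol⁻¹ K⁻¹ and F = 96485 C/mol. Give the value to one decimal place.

Cathode: Tl³⁺/Tl⁺; anode: Mg²⁺/Mg. E°cell = (+1.22) − (-2.39) = +3.61 V, with n = 2.
ΔG° = −nFE° = −RT ln K, so ln K = nFE°/(RT) = (2)(96485)(+3.61) / ((8.314)(353)) = 237.363.

237.4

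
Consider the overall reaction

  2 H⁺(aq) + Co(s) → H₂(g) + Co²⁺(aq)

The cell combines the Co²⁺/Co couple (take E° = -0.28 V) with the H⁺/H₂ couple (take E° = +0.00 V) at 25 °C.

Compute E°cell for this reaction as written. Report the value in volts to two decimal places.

+0.28 V

The H⁺/H₂ couple has the higher reduction potential, so it is the cathode; Co²⁺/Co is oxidised at the anode.
E°cell = E°(cathode) − E°(anode) = (+0.00) − (-0.28) = +0.28 V.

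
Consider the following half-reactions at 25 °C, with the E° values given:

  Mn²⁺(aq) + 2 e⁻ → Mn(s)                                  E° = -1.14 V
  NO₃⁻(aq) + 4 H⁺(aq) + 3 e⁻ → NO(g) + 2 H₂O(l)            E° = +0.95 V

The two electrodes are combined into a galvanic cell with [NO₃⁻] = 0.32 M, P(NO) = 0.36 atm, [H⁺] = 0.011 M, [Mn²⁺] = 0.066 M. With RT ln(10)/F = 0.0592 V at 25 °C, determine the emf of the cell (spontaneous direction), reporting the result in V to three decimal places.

+1.969 V

NO₃⁻/NO is the cathode (higher E°), Mn²⁺/Mn the anode: E°cell = +0.95 − (-1.14) = +2.09 V, n = 6.
Overall: 2 NO₃⁻(aq) + 8 H⁺(aq) + 3 Mn(s) → 2 NO(g) + 4 H₂O(l) + 3 Mn²⁺(aq)
Q = P(NO)^2·[Mn²⁺]^3 / ([NO₃⁻]^2·[H⁺]^8); log Q = 12.230.
E = E° − (0.0592/n) log Q = +2.09 − (0.0592/6)(12.230) = +1.969 V.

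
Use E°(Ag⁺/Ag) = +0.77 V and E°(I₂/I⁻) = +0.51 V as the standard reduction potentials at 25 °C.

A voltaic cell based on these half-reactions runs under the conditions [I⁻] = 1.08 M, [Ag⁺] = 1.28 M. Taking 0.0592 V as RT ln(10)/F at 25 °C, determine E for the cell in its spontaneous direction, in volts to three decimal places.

+0.268 V

Ag⁺/Ag is the cathode (higher E°), I₂/I⁻ the anode: E°cell = +0.77 − (+0.51) = +0.26 V, n = 2.
Overall: 2 Ag⁺(aq) + 2 I⁻(aq) → 2 Ag(s) + I₂(s)
Q = 1 / ([Ag⁺]^2·[I⁻]^2); log Q = -0.281.
E = E° − (0.0592/n) log Q = +0.26 − (0.0592/2)(-0.281) = +0.268 V.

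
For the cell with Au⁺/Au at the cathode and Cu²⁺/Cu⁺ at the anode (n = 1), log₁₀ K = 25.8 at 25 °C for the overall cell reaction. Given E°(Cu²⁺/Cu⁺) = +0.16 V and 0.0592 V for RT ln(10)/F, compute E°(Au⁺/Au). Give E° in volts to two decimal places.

E°cell = (0.0592/n)·log K = (0.0592/1)(25.8) = +1.527 V.
Since Au⁺/Au is the cathode and Cu²⁺/Cu⁺ the anode, E°cell = E°(Au⁺/Au) − E°(Cu²⁺/Cu⁺).
So E°(Au⁺/Au) = E°cell + E°(Cu²⁺/Cu⁺) = +1.527 + (+0.16) = +1.69 V.

+1.69 V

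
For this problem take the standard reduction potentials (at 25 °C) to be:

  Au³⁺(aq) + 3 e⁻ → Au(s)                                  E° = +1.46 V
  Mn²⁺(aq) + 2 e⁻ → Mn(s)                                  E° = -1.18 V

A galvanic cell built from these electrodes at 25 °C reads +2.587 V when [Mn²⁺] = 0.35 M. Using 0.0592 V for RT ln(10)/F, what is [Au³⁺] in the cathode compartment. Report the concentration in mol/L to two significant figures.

0.00043 M

Au³⁺/Au is the cathode, Mn²⁺/Mn the anode: E°cell = +2.64 V, n = 6.
Overall reaction: 2 Au³⁺(aq) + 3 Mn(s) → 2 Au(s) + 3 Mn²⁺(aq); Q = [Mn²⁺]^3/[Au³⁺]^2.
From E = E° − (0.0592/n) log Q: log Q = (E° − E)·n/0.0592 = (+2.64 − (+2.587))·6/0.0592 = 5.3716.
So 2·log[Au³⁺] = 3·log(0.35) − log Q = -1.3678 − (5.3716) = -6.7394; log[Au³⁺] = -6.7394 / 2 = -3.3697; [Au³⁺] = 10^(-3.3697) ≈ 0.00043 M.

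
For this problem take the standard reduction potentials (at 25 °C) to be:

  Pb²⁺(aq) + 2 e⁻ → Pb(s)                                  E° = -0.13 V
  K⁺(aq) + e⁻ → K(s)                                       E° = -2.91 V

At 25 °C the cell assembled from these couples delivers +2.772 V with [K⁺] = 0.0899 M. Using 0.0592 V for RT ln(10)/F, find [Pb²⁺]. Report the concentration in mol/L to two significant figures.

Pb²⁺/Pb is the cathode, K⁺/K the anode: E°cell = +2.78 V, n = 2.
Overall reaction: Pb²⁺(aq) + 2 K(s) → Pb(s) + 2 K⁺(aq); Q = [K⁺]^2/[Pb²⁺]^1.
From E = E° − (0.0592/n) log Q: log Q = (E° − E)·n/0.0592 = (+2.78 − (+2.772))·2/0.0592 = 0.2703.
So 1·log[Pb²⁺] = 2·log(0.0899) − log Q = -2.0925 − (0.2703) = -2.3628; [Pb²⁺] = 10^(-2.3628) ≈ 0.0043 M.

0.0043 M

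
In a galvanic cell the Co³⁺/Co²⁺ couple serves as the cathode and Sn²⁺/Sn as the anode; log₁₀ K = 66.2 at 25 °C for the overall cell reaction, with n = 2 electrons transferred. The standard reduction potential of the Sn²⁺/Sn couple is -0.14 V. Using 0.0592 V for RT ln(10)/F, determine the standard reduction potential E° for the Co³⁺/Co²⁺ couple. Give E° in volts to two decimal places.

E°cell = (0.0592/n)·log K = (0.0592/2)(66.2) = +1.960 V.
Since Co³⁺/Co²⁺ is the cathode and Sn²⁺/Sn the anode, E°cell = E°(Co³⁺/Co²⁺) − E°(Sn²⁺/Sn).
So E°(Co³⁺/Co²⁺) = E°cell + E°(Sn²⁺/Sn) = +1.960 + (-0.14) = +1.82 V.

+1.82 V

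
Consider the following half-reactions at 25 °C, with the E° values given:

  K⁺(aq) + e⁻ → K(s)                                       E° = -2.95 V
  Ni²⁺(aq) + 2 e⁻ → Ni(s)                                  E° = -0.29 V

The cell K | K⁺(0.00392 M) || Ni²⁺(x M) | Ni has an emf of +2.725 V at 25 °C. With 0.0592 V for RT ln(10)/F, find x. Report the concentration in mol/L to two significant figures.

Ni²⁺/Ni is the cathode, K⁺/K the anode: E°cell = +2.66 V, n = 2.
Overall reaction: Ni²⁺(aq) + 2 K(s) → Ni(s) + 2 K⁺(aq); Q = [K⁺]^2/[Ni²⁺]^1.
From E = E° − (0.0592/n) log Q: log Q = (E° − E)·n/0.0592 = (+2.66 − (+2.725))·2/0.0592 = -2.1959.
So 1·log[Ni²⁺] = 2·log(0.00392) − log Q = -4.8134 − (-2.1959) = -2.6175; [Ni²⁺] = 10^(-2.6175) ≈ 0.0024 M.

0.0024 M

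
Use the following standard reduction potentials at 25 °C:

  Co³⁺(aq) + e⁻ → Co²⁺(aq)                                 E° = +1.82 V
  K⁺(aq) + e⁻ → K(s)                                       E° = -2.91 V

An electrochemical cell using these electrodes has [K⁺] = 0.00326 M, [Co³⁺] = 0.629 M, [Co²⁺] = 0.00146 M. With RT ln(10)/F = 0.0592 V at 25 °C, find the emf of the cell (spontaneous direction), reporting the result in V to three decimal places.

+5.033 V

Co³⁺/Co²⁺ is the cathode (higher E°), K⁺/K the anode: E°cell = +1.82 − (-2.91) = +4.73 V, n = 1.
Overall: Co³⁺(aq) + K(s) → Co²⁺(aq) + K⁺(aq)
Q = [Co²⁺]·[K⁺] / ([Co³⁺]); log Q = -5.121.
E = E° − (0.0592/n) log Q = +4.73 − (0.0592/1)(-5.121) = +5.033 V.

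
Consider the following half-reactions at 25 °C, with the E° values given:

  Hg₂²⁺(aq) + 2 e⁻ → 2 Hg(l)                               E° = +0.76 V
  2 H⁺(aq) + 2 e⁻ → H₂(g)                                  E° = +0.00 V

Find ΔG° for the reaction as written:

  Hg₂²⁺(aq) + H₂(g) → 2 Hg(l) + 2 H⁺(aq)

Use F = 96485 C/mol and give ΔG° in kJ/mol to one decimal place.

-146.7 kJ/mol

As written, Hg₂²⁺/Hg is reduced (cathode) and H⁺/H₂ is oxidised (anode), so E°cell = (+0.76) − (+0.00) = +0.76 V.
Balancing electrons gives n = 2.
ΔG° = −nFE° = −(2)(96485)(+0.76) = -146,657 J = -146.7 kJ/mol.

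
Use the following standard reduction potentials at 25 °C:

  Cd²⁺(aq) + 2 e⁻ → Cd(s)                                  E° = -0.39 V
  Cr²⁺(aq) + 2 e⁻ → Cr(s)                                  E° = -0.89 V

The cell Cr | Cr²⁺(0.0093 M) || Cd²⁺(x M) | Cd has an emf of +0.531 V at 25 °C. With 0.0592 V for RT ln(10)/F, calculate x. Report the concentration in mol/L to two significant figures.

0.10 M

Cd²⁺/Cd is the cathode, Cr²⁺/Cr the anode: E°cell = +0.50 V, n = 2.
Overall reaction: Cd²⁺(aq) + Cr(s) → Cd(s) + Cr²⁺(aq); Q = [Cr²⁺]^1/[Cd²⁺]^1.
From E = E° − (0.0592/n) log Q: log Q = (E° − E)·n/0.0592 = (+0.50 − (+0.531))·2/0.0592 = -1.0473.
So 1·log[Cd²⁺] = 1·log(0.0093) − log Q = -2.0315 − (-1.0473) = -0.9842; [Cd²⁺] = 10^(-0.9842) ≈ 0.10 M.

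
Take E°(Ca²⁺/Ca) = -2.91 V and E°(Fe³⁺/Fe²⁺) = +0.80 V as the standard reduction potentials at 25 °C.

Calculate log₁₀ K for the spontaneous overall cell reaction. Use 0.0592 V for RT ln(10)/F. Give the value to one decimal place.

125.3

Cathode: Fe³⁺/Fe²⁺; anode: Ca²⁺/Ca. E°cell = +3.71 V, n = 2.
log K = nE°cell / 0.0592 = (2)(+3.71) / 0.0592 = 125.3.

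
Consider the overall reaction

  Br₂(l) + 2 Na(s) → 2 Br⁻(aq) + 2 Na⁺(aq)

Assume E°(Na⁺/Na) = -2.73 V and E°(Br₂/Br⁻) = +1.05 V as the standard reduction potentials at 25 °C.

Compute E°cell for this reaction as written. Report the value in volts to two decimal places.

+3.78 V

The Br₂/Br⁻ couple has the higher reduction potential, so it is the cathode; Na⁺/Na is oxidised at the anode.
E°cell = E°(cathode) − E°(anode) = (+1.05) − (-2.73) = +3.78 V.
Since E°cell > 0, the reaction is spontaneous under standard conditions.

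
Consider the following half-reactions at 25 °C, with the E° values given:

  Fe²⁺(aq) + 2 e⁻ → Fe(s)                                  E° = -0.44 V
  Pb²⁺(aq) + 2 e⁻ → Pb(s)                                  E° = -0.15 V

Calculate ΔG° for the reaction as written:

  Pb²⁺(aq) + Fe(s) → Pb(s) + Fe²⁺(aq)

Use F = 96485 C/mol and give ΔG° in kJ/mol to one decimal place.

As written, Pb²⁺/Pb is reduced (cathode) and Fe²⁺/Fe is oxidised (anode), so E°cell = (-0.15) − (-0.44) = +0.29 V.
Balancing electrons gives n = 2.
ΔG° = −nFE° = −(2)(96485)(+0.29) = -55,961 J = -56.0 kJ/mol.

-56.0 kJ/mol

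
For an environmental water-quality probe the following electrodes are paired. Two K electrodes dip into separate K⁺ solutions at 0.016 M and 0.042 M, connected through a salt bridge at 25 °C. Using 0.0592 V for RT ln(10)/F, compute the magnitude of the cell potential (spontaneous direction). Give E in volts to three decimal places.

+0.025 V

For a concentration cell E°cell = 0. The 0.042 M side is the cathode (reduction is favoured where [K⁺] is higher).
With n = 1, E = −(0.0592/1) log([K⁺]ₐₙ/[K⁺]꜀ₐₜ) = −(0.0592/1) log(0.016/0.042) = −(0.0592/1)(-0.419) = +0.025 V.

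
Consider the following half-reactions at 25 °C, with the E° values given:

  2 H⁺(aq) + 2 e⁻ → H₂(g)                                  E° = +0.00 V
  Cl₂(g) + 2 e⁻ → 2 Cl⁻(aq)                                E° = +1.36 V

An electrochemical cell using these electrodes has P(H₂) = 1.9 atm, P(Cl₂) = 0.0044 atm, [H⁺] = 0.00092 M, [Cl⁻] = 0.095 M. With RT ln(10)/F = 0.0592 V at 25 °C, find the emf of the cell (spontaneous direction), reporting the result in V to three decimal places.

+1.539 V

Cl₂/Cl⁻ is the cathode (higher E°), H⁺/H₂ the anode: E°cell = +1.36 − (+0.00) = +1.36 V, n = 2.
Overall: Cl₂(g) + H₂(g) → 2 Cl⁻(aq) + 2 H⁺(aq)
Q = [Cl⁻]^2·[H⁺]^2 / (P(Cl₂)·P(H₂)); log Q = -6.039.
E = E° − (0.0592/n) log Q = +1.36 − (0.0592/2)(-6.039) = +1.539 V.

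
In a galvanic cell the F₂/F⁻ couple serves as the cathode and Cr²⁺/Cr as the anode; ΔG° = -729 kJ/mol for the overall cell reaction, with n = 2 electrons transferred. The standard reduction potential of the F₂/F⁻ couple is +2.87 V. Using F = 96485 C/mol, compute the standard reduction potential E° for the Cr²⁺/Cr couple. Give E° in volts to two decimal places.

E°cell = −ΔG°/(nF) = −(-729×10³)/((2)(96485)) = +3.778 V.
Since F₂/F⁻ is the cathode and Cr²⁺/Cr the anode, E°cell = E°(F₂/F⁻) − E°(Cr²⁺/Cr).
So E°(Cr²⁺/Cr) = E°(F₂/F⁻) − E°cell = (+2.87) − (+3.778) = -0.91 V.

-0.91 V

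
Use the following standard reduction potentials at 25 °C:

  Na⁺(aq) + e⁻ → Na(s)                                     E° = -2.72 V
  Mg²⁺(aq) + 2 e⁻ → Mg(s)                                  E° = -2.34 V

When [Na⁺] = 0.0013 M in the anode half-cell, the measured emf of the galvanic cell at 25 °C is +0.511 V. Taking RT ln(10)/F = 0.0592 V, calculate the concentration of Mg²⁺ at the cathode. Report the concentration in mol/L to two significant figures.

Mg²⁺/Mg is the cathode, Na⁺/Na the anode: E°cell = +0.38 V, n = 2.
Overall reaction: Mg²⁺(aq) + 2 Na(s) → Mg(s) + 2 Na⁺(aq); Q = [Na⁺]^2/[Mg²⁺]^1.
From E = E° − (0.0592/n) log Q: log Q = (E° − E)·n/0.0592 = (+0.38 − (+0.511))·2/0.0592 = -4.4257.
So 1·log[Mg²⁺] = 2·log(0.0013) − log Q = -5.7721 − (-4.4257) = -1.3464; [Mg²⁺] = 10^(-1.3464) ≈ 0.045 M.

0.045 M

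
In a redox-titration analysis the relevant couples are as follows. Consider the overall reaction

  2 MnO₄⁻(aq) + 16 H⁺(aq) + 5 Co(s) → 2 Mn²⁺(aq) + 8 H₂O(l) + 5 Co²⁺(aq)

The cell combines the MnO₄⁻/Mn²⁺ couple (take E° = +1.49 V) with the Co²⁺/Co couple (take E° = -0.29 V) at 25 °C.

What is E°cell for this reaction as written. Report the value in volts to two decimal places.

+1.78 V

The MnO₄⁻/Mn²⁺ couple has the higher reduction potential, so it is the cathode; Co²⁺/Co is oxidised at the anode.
E°cell = E°(cathode) − E°(anode) = (+1.49) − (-0.29) = +1.78 V.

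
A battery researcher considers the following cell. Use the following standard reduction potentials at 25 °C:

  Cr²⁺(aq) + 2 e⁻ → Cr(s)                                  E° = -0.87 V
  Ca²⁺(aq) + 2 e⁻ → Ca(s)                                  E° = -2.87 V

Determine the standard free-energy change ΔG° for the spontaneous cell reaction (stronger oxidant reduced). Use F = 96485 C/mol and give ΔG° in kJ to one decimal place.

Cr²⁺/Cr (E° = -0.87 V) is the cathode; Ca²⁺/Ca (E° = -2.87 V) is the anode, so E°cell = +2.00 V.
Balancing electrons gives n = 2 (lcm of 2 and 2).
ΔG° = −nFE° = −(2)(96485)(+2.00) = -385,940 J = -385.9 kJ.

-385.9 kJ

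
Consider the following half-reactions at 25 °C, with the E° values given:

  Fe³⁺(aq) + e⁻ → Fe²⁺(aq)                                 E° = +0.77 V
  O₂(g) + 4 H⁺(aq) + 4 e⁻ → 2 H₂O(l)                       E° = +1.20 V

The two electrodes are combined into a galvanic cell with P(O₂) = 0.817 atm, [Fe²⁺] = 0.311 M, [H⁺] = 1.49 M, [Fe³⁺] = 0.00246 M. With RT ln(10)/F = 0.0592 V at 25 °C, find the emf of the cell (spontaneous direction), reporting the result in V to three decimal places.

+0.563 V

O₂/H₂O is the cathode (higher E°), Fe³⁺/Fe²⁺ the anode: E°cell = +1.20 − (+0.77) = +0.43 V, n = 4.
Overall: O₂(g) + 4 H⁺(aq) + 4 Fe²⁺(aq) → 2 H₂O(l) + 4 Fe³⁺(aq)
Q = [Fe³⁺]^4 / (P(O₂)·[H⁺]^4·[Fe²⁺]^4); log Q = -9.012.
E = E° − (0.0592/n) log Q = +0.43 − (0.0592/4)(-9.012) = +0.563 V.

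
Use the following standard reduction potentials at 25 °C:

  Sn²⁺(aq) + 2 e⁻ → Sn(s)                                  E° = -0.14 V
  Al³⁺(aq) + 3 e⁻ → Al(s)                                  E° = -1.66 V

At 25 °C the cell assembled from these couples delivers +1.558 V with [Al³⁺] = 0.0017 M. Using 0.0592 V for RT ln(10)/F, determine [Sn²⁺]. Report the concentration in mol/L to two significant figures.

0.27 M

Sn²⁺/Sn is the cathode, Al³⁺/Al the anode: E°cell = +1.52 V, n = 6.
Overall reaction: 3 Sn²⁺(aq) + 2 Al(s) → 3 Sn(s) + 2 Al³⁺(aq); Q = [Al³⁺]^2/[Sn²⁺]^3.
From E = E° − (0.0592/n) log Q: log Q = (E° − E)·n/0.0592 = (+1.52 − (+1.558))·6/0.0592 = -3.8514.
So 3·log[Sn²⁺] = 2·log(0.0017) − log Q = -5.5391 − (-3.8514) = -1.6877; log[Sn²⁺] = -1.6877 / 3 = -0.5626; [Sn²⁺] = 10^(-0.5626) ≈ 0.27 M.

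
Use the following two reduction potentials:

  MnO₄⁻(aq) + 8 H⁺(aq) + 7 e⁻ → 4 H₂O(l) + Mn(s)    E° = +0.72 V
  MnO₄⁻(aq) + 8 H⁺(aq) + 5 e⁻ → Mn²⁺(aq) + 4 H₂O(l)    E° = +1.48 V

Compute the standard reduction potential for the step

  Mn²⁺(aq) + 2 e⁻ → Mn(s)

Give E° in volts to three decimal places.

-1.180 V

Sequential free energies add, so n₃E°₃ = n₁E°₁ + n₂E°₂.
With n₃ = 7, and the known step contributing 5×(+1.48) V, the unknown satisfies 2·E° = 7×(+0.72) − 5×(+1.48) = -2.360.
E° = -2.360 / 2 = -1.180 V.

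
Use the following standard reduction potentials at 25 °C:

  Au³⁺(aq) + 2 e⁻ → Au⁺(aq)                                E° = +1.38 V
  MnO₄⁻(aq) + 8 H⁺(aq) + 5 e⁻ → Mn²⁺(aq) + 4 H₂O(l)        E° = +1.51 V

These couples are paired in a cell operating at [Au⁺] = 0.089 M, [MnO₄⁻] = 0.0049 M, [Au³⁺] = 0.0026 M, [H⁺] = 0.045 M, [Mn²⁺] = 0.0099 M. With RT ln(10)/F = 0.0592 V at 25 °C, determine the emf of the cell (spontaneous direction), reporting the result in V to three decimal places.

MnO₄⁻/Mn²⁺ is the cathode (higher E°), Au³⁺/Au⁺ the anode: E°cell = +1.51 − (+1.38) = +0.13 V, n = 10.
Overall: 2 MnO₄⁻(aq) + 16 H⁺(aq) + 5 Au⁺(aq) → 2 Mn²⁺(aq) + 8 H₂O(l) + 5 Au³⁺(aq)
Q = [Mn²⁺]^2·[Au³⁺]^5 / ([MnO₄⁻]^2·[H⁺]^16·[Au⁺]^5); log Q = 14.487.
E = E° − (0.0592/n) log Q = +0.13 − (0.0592/10)(14.487) = +0.044 V.

+0.044 V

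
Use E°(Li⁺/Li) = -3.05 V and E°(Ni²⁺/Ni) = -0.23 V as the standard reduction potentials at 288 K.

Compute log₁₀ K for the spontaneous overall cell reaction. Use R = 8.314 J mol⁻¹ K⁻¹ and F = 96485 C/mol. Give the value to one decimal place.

Cathode: Ni²⁺/Ni; anode: Li⁺/Li. E°cell = (-0.23) − (-3.05) = +2.82 V, with n = 2.
ΔG° = −nFE° = −RT ln K, so ln K = nFE°/(RT) = (2)(96485)(+2.82) / ((8.314)(288)) = 227.267.
log₁₀ K = 227.267 / ln 10 = 98.7.

98.7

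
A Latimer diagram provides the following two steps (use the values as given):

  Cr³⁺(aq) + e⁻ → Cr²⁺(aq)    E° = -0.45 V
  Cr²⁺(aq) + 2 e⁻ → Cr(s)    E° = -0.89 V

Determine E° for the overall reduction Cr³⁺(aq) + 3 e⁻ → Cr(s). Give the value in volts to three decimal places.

-0.743 V

Since ΔG° = −nFE° is additive over sequential reductions, n₃E°₃ = n₁E°₁ + n₂E°₂.
E°₃ = (1×-0.45 + 2×-0.89) / 3 = (-2.230) / 3 = -0.743 V.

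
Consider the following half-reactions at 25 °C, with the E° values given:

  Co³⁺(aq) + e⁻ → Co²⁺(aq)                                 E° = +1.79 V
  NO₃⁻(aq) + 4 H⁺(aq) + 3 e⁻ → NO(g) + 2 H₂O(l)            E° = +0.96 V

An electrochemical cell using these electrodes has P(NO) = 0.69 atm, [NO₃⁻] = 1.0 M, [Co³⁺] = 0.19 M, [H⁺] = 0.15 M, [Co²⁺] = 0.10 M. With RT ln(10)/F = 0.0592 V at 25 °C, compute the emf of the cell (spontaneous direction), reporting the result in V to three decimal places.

Co³⁺/Co²⁺ is the cathode (higher E°), NO₃⁻/NO the anode: E°cell = +1.79 − (+0.96) = +0.83 V, n = 3.
Overall: 3 Co³⁺(aq) + NO(g) + 2 H₂O(l) → 3 Co²⁺(aq) + NO₃⁻(aq) + 4 H⁺(aq)
Q = [Co²⁺]^3·[NO₃⁻]·[H⁺]^4 / ([Co³⁺]^3·P(NO)); log Q = -3.971.
E = E° − (0.0592/n) log Q = +0.83 − (0.0592/3)(-3.971) = +0.908 V.

+0.908 V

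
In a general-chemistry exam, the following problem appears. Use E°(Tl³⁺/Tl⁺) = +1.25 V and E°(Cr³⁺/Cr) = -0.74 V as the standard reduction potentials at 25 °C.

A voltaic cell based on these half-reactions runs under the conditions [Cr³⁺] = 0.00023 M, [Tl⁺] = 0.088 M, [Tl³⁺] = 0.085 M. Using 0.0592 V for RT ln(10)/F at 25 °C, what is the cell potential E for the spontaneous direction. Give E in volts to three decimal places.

Tl³⁺/Tl⁺ is the cathode (higher E°), Cr³⁺/Cr the anode: E°cell = +1.25 − (-0.74) = +1.99 V, n = 6.
Overall: 3 Tl³⁺(aq) + 2 Cr(s) → 3 Tl⁺(aq) + 2 Cr³⁺(aq)
Q = [Tl⁺]^3·[Cr³⁺]^2 / ([Tl³⁺]^3); log Q = -7.231.
E = E° − (0.0592/n) log Q = +1.99 − (0.0592/6)(-7.231) = +2.061 V.

+2.061 V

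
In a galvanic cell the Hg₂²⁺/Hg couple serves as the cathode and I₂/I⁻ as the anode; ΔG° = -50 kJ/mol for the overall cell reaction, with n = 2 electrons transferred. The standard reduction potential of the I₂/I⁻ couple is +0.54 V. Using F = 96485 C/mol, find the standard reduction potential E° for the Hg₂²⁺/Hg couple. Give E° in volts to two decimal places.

E°cell = −ΔG°/(nF) = −(-50×10³)/((2)(96485)) = +0.259 V.
Since Hg₂²⁺/Hg is the cathode and I₂/I⁻ the anode, E°cell = E°(Hg₂²⁺/Hg) − E°(I₂/I⁻).
So E°(Hg₂²⁺/Hg) = E°cell + E°(I₂/I⁻) = +0.259 + (+0.54) = +0.80 V.

+0.80 V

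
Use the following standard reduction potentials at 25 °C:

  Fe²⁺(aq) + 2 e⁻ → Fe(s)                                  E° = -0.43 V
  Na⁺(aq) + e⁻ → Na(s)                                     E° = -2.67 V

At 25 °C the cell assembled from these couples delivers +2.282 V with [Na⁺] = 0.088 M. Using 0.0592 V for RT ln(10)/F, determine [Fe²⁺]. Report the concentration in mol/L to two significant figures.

0.20 M

Fe²⁺/Fe is the cathode, Na⁺/Na the anode: E°cell = +2.24 V, n = 2.
Overall reaction: Fe²⁺(aq) + 2 Na(s) → Fe(s) + 2 Na⁺(aq); Q = [Na⁺]^2/[Fe²⁺]^1.
From E = E° − (0.0592/n) log Q: log Q = (E° − E)·n/0.0592 = (+2.24 − (+2.282))·2/0.0592 = -1.4189.
So 1·log[Fe²⁺] = 2·log(0.088) − log Q = -2.1110 − (-1.4189) = -0.6921; [Fe²⁺] = 10^(-0.6921) ≈ 0.20 M.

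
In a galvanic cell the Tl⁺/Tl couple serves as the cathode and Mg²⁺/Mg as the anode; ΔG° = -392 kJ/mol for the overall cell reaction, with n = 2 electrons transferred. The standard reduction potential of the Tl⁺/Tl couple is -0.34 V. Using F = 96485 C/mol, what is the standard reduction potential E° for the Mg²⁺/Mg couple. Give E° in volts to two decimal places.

E°cell = −ΔG°/(nF) = −(-392×10³)/((2)(96485)) = +2.031 V.
Since Tl⁺/Tl is the cathode and Mg²⁺/Mg the anode, E°cell = E°(Tl⁺/Tl) − E°(Mg²⁺/Mg).
So E°(Mg²⁺/Mg) = E°(Tl⁺/Tl) − E°cell = (-0.34) − (+2.031) = -2.37 V.

-2.37 V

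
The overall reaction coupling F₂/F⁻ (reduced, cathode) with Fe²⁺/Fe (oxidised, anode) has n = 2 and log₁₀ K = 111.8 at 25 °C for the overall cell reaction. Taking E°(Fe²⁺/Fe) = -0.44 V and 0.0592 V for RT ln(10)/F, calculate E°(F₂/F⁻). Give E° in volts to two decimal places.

E°cell = (0.0592/n)·log K = (0.0592/2)(111.8) = +3.309 V.
Since F₂/F⁻ is the cathode and Fe²⁺/Fe the anode, E°cell = E°(F₂/F⁻) − E°(Fe²⁺/Fe).
So E°(F₂/F⁻) = E°cell + E°(Fe²⁺/Fe) = +3.309 + (-0.44) = +2.87 V.

+2.87 V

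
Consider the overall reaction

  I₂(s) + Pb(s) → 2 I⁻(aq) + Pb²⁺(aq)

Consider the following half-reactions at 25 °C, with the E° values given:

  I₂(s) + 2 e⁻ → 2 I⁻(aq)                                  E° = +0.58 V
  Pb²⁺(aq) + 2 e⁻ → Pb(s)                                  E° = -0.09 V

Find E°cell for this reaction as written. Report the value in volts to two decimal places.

+0.67 V

The I₂/I⁻ couple has the higher reduction potential, so it is the cathode; Pb²⁺/Pb is oxidised at the anode.
E°cell = E°(cathode) − E°(anode) = (+0.58) − (-0.09) = +0.67 V.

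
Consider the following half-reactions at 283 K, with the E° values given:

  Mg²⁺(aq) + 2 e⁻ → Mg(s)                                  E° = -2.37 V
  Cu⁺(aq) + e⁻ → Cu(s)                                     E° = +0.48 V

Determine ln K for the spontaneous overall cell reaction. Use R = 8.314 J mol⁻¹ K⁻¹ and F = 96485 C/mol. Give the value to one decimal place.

Cathode: Cu⁺/Cu; anode: Mg²⁺/Mg. E°cell = (+0.48) − (-2.37) = +2.85 V, with n = 2.
ΔG° = −nFE° = −RT ln K, so ln K = nFE°/(RT) = (2)(96485)(+2.85) / ((8.314)(283)) = 233.743.

233.7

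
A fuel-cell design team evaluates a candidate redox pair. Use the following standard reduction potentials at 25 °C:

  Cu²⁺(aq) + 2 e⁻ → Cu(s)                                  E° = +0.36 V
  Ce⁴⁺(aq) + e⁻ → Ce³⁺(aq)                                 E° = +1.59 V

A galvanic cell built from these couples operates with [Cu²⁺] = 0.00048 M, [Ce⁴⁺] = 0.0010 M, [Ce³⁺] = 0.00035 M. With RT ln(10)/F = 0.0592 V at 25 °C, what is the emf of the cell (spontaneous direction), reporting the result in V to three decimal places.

+1.355 V

Ce⁴⁺/Ce³⁺ is the cathode (higher E°), Cu²⁺/Cu the anode: E°cell = +1.59 − (+0.36) = +1.23 V, n = 2.
Overall: 2 Ce⁴⁺(aq) + Cu(s) → 2 Ce³⁺(aq) + Cu²⁺(aq)
Q = [Ce³⁺]^2·[Cu²⁺] / ([Ce⁴⁺]^2); log Q = -4.231.
E = E° − (0.0592/n) log Q = +1.23 − (0.0592/2)(-4.231) = +1.355 V.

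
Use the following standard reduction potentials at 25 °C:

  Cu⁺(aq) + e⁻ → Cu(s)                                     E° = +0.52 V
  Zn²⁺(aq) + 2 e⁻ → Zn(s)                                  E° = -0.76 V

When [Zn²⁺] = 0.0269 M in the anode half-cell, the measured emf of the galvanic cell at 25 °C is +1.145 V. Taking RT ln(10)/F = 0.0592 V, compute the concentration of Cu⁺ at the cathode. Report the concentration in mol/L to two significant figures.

0.00086 M

Cu⁺/Cu is the cathode, Zn²⁺/Zn the anode: E°cell = +1.28 V, n = 2.
Overall reaction: 2 Cu⁺(aq) + Zn(s) → 2 Cu(s) + Zn²⁺(aq); Q = [Zn²⁺]^1/[Cu⁺]^2.
From E = E° − (0.0592/n) log Q: log Q = (E° − E)·n/0.0592 = (+1.28 − (+1.145))·2/0.0592 = 4.5608.
So 2·log[Cu⁺] = 1·log(0.0269) − log Q = -1.5702 − (4.5608) = -6.1310; log[Cu⁺] = -6.1310 / 2 = -3.0655; [Cu⁺] = 10^(-3.0655) ≈ 0.00086 M.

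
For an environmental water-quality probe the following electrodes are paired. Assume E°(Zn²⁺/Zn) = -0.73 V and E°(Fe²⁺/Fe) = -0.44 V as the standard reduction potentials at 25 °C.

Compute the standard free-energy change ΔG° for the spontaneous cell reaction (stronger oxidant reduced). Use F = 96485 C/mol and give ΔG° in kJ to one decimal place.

-56.0 kJ

Fe²⁺/Fe (E° = -0.44 V) is the cathode; Zn²⁺/Zn (E° = -0.73 V) is the anode, so E°cell = +0.29 V.
Balancing electrons gives n = 2 (lcm of 2 and 2).
ΔG° = −nFE° = −(2)(96485)(+0.29) = -55,961 J = -56.0 kJ.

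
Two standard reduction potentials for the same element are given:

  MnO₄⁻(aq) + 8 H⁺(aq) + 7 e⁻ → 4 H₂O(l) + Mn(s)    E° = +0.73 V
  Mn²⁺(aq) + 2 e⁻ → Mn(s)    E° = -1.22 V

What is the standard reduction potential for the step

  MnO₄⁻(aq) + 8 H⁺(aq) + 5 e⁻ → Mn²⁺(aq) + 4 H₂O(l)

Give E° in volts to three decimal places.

+1.510 V

Sequential free energies add, so n₃E°₃ = n₁E°₁ + n₂E°₂.
With n₃ = 7, and the known step contributing 2×(-1.22) V, the unknown satisfies 5·E° = 7×(+0.73) − 2×(-1.22) = +7.550.
E° = +7.550 / 5 = +1.510 V.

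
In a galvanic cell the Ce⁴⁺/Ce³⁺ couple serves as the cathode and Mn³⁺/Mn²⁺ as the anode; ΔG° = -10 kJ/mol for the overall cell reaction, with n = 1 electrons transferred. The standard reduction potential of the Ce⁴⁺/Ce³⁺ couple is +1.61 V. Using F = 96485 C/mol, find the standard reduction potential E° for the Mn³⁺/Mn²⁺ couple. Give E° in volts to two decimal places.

E°cell = −ΔG°/(nF) = −(-10×10³)/((1)(96485)) = +0.104 V.
Since Ce⁴⁺/Ce³⁺ is the cathode and Mn³⁺/Mn²⁺ the anode, E°cell = E°(Ce⁴⁺/Ce³⁺) − E°(Mn³⁺/Mn²⁺).
So E°(Mn³⁺/Mn²⁺) = E°(Ce⁴⁺/Ce³⁺) − E°cell = (+1.61) − (+0.104) = +1.51 V.

+1.51 V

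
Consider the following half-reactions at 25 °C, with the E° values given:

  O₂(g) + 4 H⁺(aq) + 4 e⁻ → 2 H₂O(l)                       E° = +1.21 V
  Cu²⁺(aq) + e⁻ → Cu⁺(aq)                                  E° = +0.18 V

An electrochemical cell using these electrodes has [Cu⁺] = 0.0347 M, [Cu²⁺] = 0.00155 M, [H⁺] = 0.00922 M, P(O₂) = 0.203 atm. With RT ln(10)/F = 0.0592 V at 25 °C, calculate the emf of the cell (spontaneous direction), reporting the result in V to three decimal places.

O₂/H₂O is the cathode (higher E°), Cu²⁺/Cu⁺ the anode: E°cell = +1.21 − (+0.18) = +1.03 V, n = 4.
Overall: O₂(g) + 4 H⁺(aq) + 4 Cu⁺(aq) → 2 H₂O(l) + 4 Cu²⁺(aq)
Q = [Cu²⁺]^4 / (P(O₂)·[H⁺]^4·[Cu⁺]^4); log Q = 3.434.
E = E° − (0.0592/n) log Q = +1.03 − (0.0592/4)(3.434) = +0.979 V.

+0.979 V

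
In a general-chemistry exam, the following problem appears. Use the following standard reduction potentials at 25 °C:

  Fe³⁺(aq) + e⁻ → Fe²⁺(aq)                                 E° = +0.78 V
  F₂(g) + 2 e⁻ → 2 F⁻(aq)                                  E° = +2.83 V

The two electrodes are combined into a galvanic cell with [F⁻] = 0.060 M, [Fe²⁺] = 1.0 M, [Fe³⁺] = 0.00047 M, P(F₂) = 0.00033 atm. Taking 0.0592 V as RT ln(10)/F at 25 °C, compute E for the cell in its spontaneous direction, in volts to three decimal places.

F₂/F⁻ is the cathode (higher E°), Fe³⁺/Fe²⁺ the anode: E°cell = +2.83 − (+0.78) = +2.05 V, n = 2.
Overall: F₂(g) + 2 Fe²⁺(aq) → 2 F⁻(aq) + 2 Fe³⁺(aq)
Q = [F⁻]^2·[Fe³⁺]^2 / (P(F₂)·[Fe²⁺]^2); log Q = -5.618.
E = E° − (0.0592/n) log Q = +2.05 − (0.0592/2)(-5.618) = +2.216 V.

+2.216 V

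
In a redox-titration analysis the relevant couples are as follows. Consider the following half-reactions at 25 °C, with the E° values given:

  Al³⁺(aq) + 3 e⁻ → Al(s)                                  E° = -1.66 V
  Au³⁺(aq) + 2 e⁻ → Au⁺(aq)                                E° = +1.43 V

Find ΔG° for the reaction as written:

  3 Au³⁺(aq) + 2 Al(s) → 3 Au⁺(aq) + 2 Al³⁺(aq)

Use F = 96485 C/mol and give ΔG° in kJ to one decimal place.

As written, Au³⁺/Au⁺ is reduced (cathode) and Al³⁺/Al is oxidised (anode), so E°cell = (+1.43) − (-1.66) = +3.09 V.
Balancing electrons gives n = 6.
ΔG° = −nFE° = −(6)(96485)(+3.09) = -1,788,832 J = -1788.8 kJ.

-1788.8 kJ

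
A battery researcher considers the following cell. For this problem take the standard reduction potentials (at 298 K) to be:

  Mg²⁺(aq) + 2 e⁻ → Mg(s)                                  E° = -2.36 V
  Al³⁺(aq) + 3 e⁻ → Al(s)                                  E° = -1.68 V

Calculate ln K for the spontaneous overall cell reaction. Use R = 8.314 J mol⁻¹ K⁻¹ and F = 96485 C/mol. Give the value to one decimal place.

Cathode: Al³⁺/Al; anode: Mg²⁺/Mg. E°cell = (-1.68) − (-2.36) = +0.68 V, with n = 6.
ΔG° = −nFE° = −RT ln K, so ln K = nFE°/(RT) = (6)(96485)(+0.68) / ((8.314)(298)) = 158.889.

158.9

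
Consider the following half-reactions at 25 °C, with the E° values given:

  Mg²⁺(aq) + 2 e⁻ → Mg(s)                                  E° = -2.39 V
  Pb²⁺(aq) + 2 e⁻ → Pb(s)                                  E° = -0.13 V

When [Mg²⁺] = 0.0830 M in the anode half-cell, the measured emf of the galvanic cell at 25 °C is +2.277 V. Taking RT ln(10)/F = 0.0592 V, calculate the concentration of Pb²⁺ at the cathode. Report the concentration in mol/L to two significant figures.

0.31 M

Pb²⁺/Pb is the cathode, Mg²⁺/Mg the anode: E°cell = +2.26 V, n = 2.
Overall reaction: Pb²⁺(aq) + Mg(s) → Pb(s) + Mg²⁺(aq); Q = [Mg²⁺]^1/[Pb²⁺]^1.
From E = E° − (0.0592/n) log Q: log Q = (E° − E)·n/0.0592 = (+2.26 − (+2.277))·2/0.0592 = -0.5743.
So 1·log[Pb²⁺] = 1·log(0.083) − log Q = -1.0809 − (-0.5743) = -0.5066; [Pb²⁺] = 10^(-0.5066) ≈ 0.31 M.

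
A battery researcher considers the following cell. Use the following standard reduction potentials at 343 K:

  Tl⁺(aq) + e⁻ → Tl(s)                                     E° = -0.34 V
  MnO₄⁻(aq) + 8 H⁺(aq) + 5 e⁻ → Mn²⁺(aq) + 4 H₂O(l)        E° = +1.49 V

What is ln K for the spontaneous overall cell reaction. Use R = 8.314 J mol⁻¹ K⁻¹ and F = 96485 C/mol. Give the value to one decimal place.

Cathode: MnO₄⁻/Mn²⁺; anode: Tl⁺/Tl. E°cell = (+1.49) − (-0.34) = +1.83 V, with n = 5.
ΔG° = −nFE° = −RT ln K, so ln K = nFE°/(RT) = (5)(96485)(+1.83) / ((8.314)(343)) = 309.583.

309.6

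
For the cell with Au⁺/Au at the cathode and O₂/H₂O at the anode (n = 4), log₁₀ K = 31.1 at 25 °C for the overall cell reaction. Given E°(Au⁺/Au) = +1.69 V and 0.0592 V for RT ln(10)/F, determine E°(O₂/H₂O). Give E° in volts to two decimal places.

E°cell = (0.0592/n)·log K = (0.0592/4)(31.1) = +0.460 V.
Since Au⁺/Au is the cathode and O₂/H₂O the anode, E°cell = E°(Au⁺/Au) − E°(O₂/H₂O).
So E°(O₂/H₂O) = E°(Au⁺/Au) − E°cell = (+1.69) − (+0.460) = +1.23 V.

+1.23 V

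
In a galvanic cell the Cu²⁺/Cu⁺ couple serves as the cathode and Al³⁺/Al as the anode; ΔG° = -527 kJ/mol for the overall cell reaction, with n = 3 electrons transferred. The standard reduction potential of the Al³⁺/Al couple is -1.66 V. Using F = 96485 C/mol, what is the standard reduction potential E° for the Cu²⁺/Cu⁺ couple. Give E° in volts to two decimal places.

E°cell = −ΔG°/(nF) = −(-527×10³)/((3)(96485)) = +1.821 V.
Since Cu²⁺/Cu⁺ is the cathode and Al³⁺/Al the anode, E°cell = E°(Cu²⁺/Cu⁺) − E°(Al³⁺/Al).
So E°(Cu²⁺/Cu⁺) = E°cell + E°(Al³⁺/Al) = +1.821 + (-1.66) = +0.16 V.

+0.16 V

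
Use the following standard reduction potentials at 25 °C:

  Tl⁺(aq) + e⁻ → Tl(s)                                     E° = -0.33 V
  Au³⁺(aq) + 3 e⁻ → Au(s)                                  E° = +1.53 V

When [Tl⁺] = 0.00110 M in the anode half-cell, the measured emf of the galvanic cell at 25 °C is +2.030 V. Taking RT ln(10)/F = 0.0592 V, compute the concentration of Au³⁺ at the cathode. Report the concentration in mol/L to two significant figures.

0.55 M

Au³⁺/Au is the cathode, Tl⁺/Tl the anode: E°cell = +1.86 V, n = 3.
Overall reaction: Au³⁺(aq) + 3 Tl(s) → Au(s) + 3 Tl⁺(aq); Q = [Tl⁺]^3/[Au³⁺]^1.
From E = E° − (0.0592/n) log Q: log Q = (E° − E)·n/0.0592 = (+1.86 − (+2.030))·3/0.0592 = -8.6149.
So 1·log[Au³⁺] = 3·log(0.0011) − log Q = -8.8758 − (-8.6149) = -0.2609; [Au³⁺] = 10^(-0.2609) ≈ 0.55 M.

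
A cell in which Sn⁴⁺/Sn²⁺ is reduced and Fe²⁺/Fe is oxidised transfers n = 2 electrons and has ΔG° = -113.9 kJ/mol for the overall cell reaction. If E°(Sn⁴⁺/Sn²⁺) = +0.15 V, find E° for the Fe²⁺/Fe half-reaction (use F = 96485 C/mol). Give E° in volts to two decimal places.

-0.44 V

E°cell = −ΔG°/(nF) = −(-113.9×10³)/((2)(96485)) = +0.590 V.
Since Sn⁴⁺/Sn²⁺ is the cathode and Fe²⁺/Fe the anode, E°cell = E°(Sn⁴⁺/Sn²⁺) − E°(Fe²⁺/Fe).
So E°(Fe²⁺/Fe) = E°(Sn⁴⁺/Sn²⁺) − E°cell = (+0.15) − (+0.590) = -0.44 V.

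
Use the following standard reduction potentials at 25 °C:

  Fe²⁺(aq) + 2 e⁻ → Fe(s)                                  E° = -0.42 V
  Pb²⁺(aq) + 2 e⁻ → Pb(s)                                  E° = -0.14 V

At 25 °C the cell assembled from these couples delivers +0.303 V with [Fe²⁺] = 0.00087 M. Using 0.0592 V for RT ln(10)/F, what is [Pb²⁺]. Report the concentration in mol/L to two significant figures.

Pb²⁺/Pb is the cathode, Fe²⁺/Fe the anode: E°cell = +0.28 V, n = 2.
Overall reaction: Pb²⁺(aq) + Fe(s) → Pb(s) + Fe²⁺(aq); Q = [Fe²⁺]^1/[Pb²⁺]^1.
From E = E° − (0.0592/n) log Q: log Q = (E° − E)·n/0.0592 = (+0.28 − (+0.303))·2/0.0592 = -0.7770.
So 1·log[Pb²⁺] = 1·log(0.00087) − log Q = -3.0605 − (-0.7770) = -2.2835; [Pb²⁺] = 10^(-2.2835) ≈ 0.0052 M.

0.0052 M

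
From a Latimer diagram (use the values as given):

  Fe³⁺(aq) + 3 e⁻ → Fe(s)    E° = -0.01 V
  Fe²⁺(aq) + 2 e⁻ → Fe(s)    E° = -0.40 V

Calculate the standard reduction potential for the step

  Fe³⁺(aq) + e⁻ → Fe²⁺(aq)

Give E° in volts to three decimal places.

+0.770 V

Sequential free energies add, so n₃E°₃ = n₁E°₁ + n₂E°₂.
With n₃ = 3, and the known step contributing 2×(-0.40) V, the unknown satisfies 1·E° = 3×(-0.01) − 2×(-0.40) = +0.770.
E° = +0.770 / 1 = +0.770 V.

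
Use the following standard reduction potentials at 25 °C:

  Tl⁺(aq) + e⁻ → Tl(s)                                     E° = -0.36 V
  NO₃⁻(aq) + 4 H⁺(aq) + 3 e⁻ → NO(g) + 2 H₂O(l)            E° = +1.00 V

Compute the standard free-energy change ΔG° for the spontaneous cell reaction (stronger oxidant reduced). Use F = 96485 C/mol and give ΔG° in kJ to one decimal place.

NO₃⁻/NO (E° = +1.00 V) is the cathode; Tl⁺/Tl (E° = -0.36 V) is the anode, so E°cell = +1.36 V.
Balancing electrons gives n = 3 (lcm of 3 and 1).
ΔG° = −nFE° = −(3)(96485)(+1.36) = -393,659 J = -393.7 kJ.

-393.7 kJ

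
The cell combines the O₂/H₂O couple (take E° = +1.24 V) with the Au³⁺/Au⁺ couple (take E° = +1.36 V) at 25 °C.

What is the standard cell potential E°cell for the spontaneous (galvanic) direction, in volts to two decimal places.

The Au³⁺/Au⁺ couple has the higher reduction potential, so it is the cathode; O₂/H₂O is oxidised at the anode.
E°cell = E°(cathode) − E°(anode) = (+1.36) − (+1.24) = +0.12 V.
Since E°cell > 0, the reaction is spontaneous under standard conditions.

+0.12 V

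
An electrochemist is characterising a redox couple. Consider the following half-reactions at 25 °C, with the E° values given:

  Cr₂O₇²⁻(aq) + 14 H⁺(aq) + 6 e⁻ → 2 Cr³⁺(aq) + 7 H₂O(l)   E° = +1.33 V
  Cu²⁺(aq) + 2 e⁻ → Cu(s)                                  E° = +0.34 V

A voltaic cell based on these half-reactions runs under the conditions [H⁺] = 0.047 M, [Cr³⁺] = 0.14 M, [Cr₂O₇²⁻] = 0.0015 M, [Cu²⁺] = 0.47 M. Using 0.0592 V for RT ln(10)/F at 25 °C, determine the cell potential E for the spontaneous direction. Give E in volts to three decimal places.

+0.805 V

Cr₂O₇²⁻/Cr³⁺ is the cathode (higher E°), Cu²⁺/Cu the anode: E°cell = +1.33 − (+0.34) = +0.99 V, n = 6.
Overall: Cr₂O₇²⁻(aq) + 14 H⁺(aq) + 3 Cu(s) → 2 Cr³⁺(aq) + 7 H₂O(l) + 3 Cu²⁺(aq)
Q = [Cr³⁺]^2·[Cu²⁺]^3 / ([Cr₂O₇²⁻]·[H⁺]^14); log Q = 18.723.
E = E° − (0.0592/n) log Q = +0.99 − (0.0592/6)(18.723) = +0.805 V.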